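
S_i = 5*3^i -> [5, 15, 45, 135, 405]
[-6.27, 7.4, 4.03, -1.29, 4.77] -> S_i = Random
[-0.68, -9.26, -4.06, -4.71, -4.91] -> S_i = Random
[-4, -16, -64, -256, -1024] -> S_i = -4*4^i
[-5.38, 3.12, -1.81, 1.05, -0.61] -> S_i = -5.38*(-0.58)^i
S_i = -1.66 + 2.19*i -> [-1.66, 0.53, 2.72, 4.91, 7.1]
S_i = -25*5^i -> [-25, -125, -625, -3125, -15625]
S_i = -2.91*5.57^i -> [-2.91, -16.21, -90.28, -502.87, -2801.0]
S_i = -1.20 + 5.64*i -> [-1.2, 4.44, 10.08, 15.72, 21.36]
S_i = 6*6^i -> [6, 36, 216, 1296, 7776]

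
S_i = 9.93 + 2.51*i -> [9.93, 12.44, 14.95, 17.46, 19.97]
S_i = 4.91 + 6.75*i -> [4.91, 11.66, 18.41, 25.16, 31.91]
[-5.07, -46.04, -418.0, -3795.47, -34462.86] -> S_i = -5.07*9.08^i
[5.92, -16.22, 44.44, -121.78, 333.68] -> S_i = 5.92*(-2.74)^i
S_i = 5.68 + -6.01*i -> [5.68, -0.33, -6.34, -12.35, -18.36]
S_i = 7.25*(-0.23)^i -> [7.25, -1.67, 0.38, -0.09, 0.02]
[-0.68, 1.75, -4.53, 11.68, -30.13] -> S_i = -0.68*(-2.58)^i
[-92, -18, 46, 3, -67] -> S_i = Random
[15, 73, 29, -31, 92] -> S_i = Random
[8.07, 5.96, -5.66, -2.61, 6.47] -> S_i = Random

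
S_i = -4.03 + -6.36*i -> [-4.03, -10.39, -16.75, -23.11, -29.47]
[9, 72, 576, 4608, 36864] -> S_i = 9*8^i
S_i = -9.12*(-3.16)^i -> [-9.12, 28.82, -91.07, 287.78, -909.38]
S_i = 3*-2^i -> [3, -6, 12, -24, 48]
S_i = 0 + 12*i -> [0, 12, 24, 36, 48]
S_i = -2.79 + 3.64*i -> [-2.79, 0.85, 4.49, 8.13, 11.77]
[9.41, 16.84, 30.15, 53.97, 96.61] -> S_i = 9.41*1.79^i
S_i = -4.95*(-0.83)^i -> [-4.95, 4.11, -3.41, 2.83, -2.35]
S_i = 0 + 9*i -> [0, 9, 18, 27, 36]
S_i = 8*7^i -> [8, 56, 392, 2744, 19208]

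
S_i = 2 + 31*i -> [2, 33, 64, 95, 126]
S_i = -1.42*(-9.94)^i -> [-1.42, 14.11, -140.3, 1394.59, -13862.25]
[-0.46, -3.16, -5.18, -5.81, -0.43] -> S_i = Random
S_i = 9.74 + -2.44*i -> [9.74, 7.3, 4.86, 2.42, -0.02]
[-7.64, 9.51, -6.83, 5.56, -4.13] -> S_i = Random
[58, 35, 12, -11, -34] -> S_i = 58 + -23*i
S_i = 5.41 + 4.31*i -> [5.41, 9.72, 14.03, 18.34, 22.65]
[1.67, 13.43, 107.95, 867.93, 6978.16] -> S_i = 1.67*8.04^i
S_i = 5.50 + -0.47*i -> [5.5, 5.03, 4.56, 4.09, 3.62]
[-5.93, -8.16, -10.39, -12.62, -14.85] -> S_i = -5.93 + -2.23*i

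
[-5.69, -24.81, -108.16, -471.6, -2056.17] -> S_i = -5.69*4.36^i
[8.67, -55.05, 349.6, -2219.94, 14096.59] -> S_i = 8.67*(-6.35)^i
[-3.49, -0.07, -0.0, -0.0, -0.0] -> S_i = -3.49*0.02^i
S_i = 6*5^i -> [6, 30, 150, 750, 3750]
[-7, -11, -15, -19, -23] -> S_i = -7 + -4*i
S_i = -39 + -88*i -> [-39, -127, -215, -303, -391]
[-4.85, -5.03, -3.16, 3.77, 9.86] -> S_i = Random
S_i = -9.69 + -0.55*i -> [-9.69, -10.24, -10.79, -11.34, -11.89]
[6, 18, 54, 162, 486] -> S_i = 6*3^i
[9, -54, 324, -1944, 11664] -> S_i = 9*-6^i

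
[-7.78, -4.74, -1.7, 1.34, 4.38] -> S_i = -7.78 + 3.04*i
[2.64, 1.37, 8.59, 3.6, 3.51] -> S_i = Random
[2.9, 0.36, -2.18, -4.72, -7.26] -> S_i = 2.90 + -2.54*i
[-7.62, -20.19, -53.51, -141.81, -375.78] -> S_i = -7.62*2.65^i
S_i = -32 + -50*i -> [-32, -82, -132, -182, -232]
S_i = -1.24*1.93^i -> [-1.24, -2.39, -4.62, -8.91, -17.2]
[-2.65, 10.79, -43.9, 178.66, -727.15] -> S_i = -2.65*(-4.07)^i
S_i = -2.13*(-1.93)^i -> [-2.13, 4.11, -7.93, 15.31, -29.55]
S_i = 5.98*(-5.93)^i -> [5.98, -35.46, 210.29, -1247.0, 7394.69]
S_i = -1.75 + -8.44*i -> [-1.75, -10.19, -18.63, -27.07, -35.51]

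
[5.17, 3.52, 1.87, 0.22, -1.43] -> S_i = 5.17 + -1.65*i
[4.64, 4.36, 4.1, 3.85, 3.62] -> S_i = 4.64*0.94^i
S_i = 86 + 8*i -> [86, 94, 102, 110, 118]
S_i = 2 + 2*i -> [2, 4, 6, 8, 10]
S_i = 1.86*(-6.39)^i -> [1.86, -11.89, 75.95, -485.31, 3101.1]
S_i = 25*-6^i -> [25, -150, 900, -5400, 32400]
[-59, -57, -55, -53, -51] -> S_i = -59 + 2*i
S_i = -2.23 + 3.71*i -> [-2.23, 1.48, 5.19, 8.9, 12.61]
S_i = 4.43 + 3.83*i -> [4.43, 8.26, 12.09, 15.92, 19.75]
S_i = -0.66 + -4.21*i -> [-0.66, -4.87, -9.08, -13.29, -17.5]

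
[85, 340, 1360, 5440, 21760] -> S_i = 85*4^i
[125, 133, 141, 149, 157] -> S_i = 125 + 8*i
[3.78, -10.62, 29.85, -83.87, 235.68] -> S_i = 3.78*(-2.81)^i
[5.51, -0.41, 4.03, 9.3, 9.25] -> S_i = Random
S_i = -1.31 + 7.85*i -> [-1.31, 6.54, 14.39, 22.24, 30.09]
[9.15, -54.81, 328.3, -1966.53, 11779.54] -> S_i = 9.15*(-5.99)^i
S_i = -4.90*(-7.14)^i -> [-4.9, 34.99, -249.8, 1783.57, -12734.71]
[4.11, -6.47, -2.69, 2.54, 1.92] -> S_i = Random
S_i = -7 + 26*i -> [-7, 19, 45, 71, 97]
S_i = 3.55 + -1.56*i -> [3.55, 1.99, 0.43, -1.13, -2.69]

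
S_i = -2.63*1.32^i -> [-2.63, -3.47, -4.58, -6.05, -7.98]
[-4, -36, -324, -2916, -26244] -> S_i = -4*9^i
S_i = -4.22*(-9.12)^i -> [-4.22, 38.49, -351.0, 3201.08, -29193.88]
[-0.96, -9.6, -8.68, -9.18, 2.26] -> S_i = Random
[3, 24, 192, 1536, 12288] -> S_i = 3*8^i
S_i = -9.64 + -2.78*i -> [-9.64, -12.42, -15.2, -17.98, -20.76]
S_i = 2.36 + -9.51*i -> [2.36, -7.15, -16.66, -26.17, -35.68]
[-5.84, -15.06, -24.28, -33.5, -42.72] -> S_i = -5.84 + -9.22*i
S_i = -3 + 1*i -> [-3, -2, -1, 0, 1]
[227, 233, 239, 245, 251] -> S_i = 227 + 6*i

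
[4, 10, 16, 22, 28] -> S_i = 4 + 6*i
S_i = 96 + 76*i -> [96, 172, 248, 324, 400]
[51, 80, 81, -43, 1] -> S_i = Random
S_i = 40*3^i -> [40, 120, 360, 1080, 3240]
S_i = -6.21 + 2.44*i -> [-6.21, -3.77, -1.33, 1.11, 3.55]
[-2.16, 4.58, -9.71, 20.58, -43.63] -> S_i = -2.16*(-2.12)^i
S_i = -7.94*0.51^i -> [-7.94, -4.05, -2.07, -1.05, -0.54]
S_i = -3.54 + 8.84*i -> [-3.54, 5.3, 14.14, 22.98, 31.82]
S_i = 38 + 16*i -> [38, 54, 70, 86, 102]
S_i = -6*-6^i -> [-6, 36, -216, 1296, -7776]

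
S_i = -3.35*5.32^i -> [-3.35, -17.82, -94.81, -504.41, -2683.44]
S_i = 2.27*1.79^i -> [2.27, 4.06, 7.27, 13.02, 23.3]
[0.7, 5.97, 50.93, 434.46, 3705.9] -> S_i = 0.70*8.53^i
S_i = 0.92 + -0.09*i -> [0.92, 0.83, 0.74, 0.65, 0.56]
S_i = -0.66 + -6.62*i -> [-0.66, -7.28, -13.9, -20.52, -27.14]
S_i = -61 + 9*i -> [-61, -52, -43, -34, -25]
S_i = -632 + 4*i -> [-632, -628, -624, -620, -616]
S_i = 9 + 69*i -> [9, 78, 147, 216, 285]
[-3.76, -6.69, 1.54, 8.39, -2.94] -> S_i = Random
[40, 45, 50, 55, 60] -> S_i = 40 + 5*i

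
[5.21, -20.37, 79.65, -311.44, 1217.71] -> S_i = 5.21*(-3.91)^i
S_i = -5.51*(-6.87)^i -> [-5.51, 37.85, -260.05, 1786.58, -12273.79]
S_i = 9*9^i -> [9, 81, 729, 6561, 59049]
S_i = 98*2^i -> [98, 196, 392, 784, 1568]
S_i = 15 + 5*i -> [15, 20, 25, 30, 35]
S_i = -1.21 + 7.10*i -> [-1.21, 5.89, 12.99, 20.09, 27.19]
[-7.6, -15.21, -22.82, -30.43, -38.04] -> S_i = -7.60 + -7.61*i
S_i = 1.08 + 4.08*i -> [1.08, 5.16, 9.24, 13.32, 17.4]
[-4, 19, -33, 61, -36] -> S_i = Random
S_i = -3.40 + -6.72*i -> [-3.4, -10.12, -16.84, -23.56, -30.28]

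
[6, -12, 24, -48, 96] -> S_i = 6*-2^i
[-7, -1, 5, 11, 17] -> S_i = -7 + 6*i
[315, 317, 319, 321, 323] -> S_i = 315 + 2*i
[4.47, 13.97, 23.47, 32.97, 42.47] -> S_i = 4.47 + 9.50*i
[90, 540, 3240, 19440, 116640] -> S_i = 90*6^i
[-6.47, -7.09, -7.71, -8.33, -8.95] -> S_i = -6.47 + -0.62*i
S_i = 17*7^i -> [17, 119, 833, 5831, 40817]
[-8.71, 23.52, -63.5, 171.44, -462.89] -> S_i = -8.71*(-2.70)^i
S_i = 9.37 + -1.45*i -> [9.37, 7.92, 6.47, 5.02, 3.57]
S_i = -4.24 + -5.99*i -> [-4.24, -10.23, -16.22, -22.21, -28.2]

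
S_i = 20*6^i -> [20, 120, 720, 4320, 25920]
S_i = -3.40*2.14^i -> [-3.4, -7.28, -15.57, -33.32, -71.31]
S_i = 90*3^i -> [90, 270, 810, 2430, 7290]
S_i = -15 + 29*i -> [-15, 14, 43, 72, 101]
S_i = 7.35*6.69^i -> [7.35, 49.17, 328.96, 2200.72, 14722.85]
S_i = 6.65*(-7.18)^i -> [6.65, -47.75, 342.82, -2461.47, 17673.37]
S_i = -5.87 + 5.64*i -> [-5.87, -0.23, 5.41, 11.05, 16.69]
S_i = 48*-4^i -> [48, -192, 768, -3072, 12288]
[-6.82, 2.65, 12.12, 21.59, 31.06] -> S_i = -6.82 + 9.47*i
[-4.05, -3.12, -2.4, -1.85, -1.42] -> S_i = -4.05*0.77^i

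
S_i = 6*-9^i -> [6, -54, 486, -4374, 39366]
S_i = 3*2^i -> [3, 6, 12, 24, 48]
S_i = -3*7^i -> [-3, -21, -147, -1029, -7203]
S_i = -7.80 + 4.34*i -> [-7.8, -3.46, 0.88, 5.22, 9.56]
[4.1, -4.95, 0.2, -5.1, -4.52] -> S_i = Random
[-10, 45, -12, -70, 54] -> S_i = Random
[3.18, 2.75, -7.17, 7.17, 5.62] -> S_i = Random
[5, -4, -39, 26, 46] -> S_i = Random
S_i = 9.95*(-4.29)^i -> [9.95, -42.69, 183.12, -785.59, 3370.17]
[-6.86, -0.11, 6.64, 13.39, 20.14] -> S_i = -6.86 + 6.75*i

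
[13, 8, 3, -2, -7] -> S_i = 13 + -5*i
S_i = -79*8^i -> [-79, -632, -5056, -40448, -323584]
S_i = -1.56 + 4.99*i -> [-1.56, 3.43, 8.42, 13.41, 18.4]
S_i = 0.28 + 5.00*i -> [0.28, 5.28, 10.28, 15.28, 20.28]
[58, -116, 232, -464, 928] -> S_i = 58*-2^i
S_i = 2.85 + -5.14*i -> [2.85, -2.29, -7.43, -12.57, -17.71]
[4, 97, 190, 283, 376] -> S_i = 4 + 93*i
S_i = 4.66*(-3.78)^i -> [4.66, -17.61, 66.58, -251.69, 951.38]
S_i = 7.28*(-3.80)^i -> [7.28, -27.66, 105.12, -399.47, 1517.98]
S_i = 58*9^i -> [58, 522, 4698, 42282, 380538]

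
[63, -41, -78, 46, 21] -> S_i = Random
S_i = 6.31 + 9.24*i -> [6.31, 15.55, 24.79, 34.03, 43.27]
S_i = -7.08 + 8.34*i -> [-7.08, 1.26, 9.6, 17.94, 26.28]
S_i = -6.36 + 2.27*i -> [-6.36, -4.09, -1.82, 0.45, 2.72]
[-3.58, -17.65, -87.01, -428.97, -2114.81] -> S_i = -3.58*4.93^i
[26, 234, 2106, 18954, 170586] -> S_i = 26*9^i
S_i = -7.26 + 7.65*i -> [-7.26, 0.39, 8.04, 15.69, 23.34]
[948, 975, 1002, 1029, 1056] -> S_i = 948 + 27*i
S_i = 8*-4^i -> [8, -32, 128, -512, 2048]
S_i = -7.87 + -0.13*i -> [-7.87, -8.0, -8.13, -8.26, -8.39]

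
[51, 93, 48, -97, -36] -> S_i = Random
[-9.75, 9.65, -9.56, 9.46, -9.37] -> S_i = -9.75*(-0.99)^i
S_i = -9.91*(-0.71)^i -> [-9.91, 7.04, -5.0, 3.55, -2.52]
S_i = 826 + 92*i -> [826, 918, 1010, 1102, 1194]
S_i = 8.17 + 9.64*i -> [8.17, 17.81, 27.45, 37.09, 46.73]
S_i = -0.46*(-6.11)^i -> [-0.46, 2.81, -17.17, 104.93, -641.1]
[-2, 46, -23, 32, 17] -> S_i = Random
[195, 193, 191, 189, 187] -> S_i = 195 + -2*i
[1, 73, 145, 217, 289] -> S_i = 1 + 72*i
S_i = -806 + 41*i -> [-806, -765, -724, -683, -642]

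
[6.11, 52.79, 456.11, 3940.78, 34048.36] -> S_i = 6.11*8.64^i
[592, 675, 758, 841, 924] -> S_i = 592 + 83*i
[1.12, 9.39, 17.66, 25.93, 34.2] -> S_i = 1.12 + 8.27*i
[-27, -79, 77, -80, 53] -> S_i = Random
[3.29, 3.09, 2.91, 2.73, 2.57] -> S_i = 3.29*0.94^i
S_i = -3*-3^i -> [-3, 9, -27, 81, -243]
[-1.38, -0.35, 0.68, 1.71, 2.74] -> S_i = -1.38 + 1.03*i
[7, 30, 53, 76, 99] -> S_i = 7 + 23*i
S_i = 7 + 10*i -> [7, 17, 27, 37, 47]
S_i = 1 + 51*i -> [1, 52, 103, 154, 205]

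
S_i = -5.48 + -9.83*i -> [-5.48, -15.31, -25.14, -34.97, -44.8]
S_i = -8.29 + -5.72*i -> [-8.29, -14.01, -19.73, -25.45, -31.17]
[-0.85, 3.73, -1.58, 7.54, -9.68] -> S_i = Random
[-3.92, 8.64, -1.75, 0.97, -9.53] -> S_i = Random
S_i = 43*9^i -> [43, 387, 3483, 31347, 282123]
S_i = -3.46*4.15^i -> [-3.46, -14.36, -59.59, -247.3, -1026.29]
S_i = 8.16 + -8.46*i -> [8.16, -0.3, -8.76, -17.22, -25.68]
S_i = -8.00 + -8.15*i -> [-8.0, -16.15, -24.3, -32.45, -40.6]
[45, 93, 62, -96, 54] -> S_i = Random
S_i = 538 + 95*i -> [538, 633, 728, 823, 918]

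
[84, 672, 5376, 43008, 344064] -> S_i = 84*8^i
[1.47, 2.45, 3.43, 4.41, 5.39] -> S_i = 1.47 + 0.98*i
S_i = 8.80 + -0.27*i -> [8.8, 8.53, 8.26, 7.99, 7.72]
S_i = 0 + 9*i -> [0, 9, 18, 27, 36]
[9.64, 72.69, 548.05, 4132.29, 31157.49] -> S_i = 9.64*7.54^i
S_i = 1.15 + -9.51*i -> [1.15, -8.36, -17.87, -27.38, -36.89]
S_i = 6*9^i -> [6, 54, 486, 4374, 39366]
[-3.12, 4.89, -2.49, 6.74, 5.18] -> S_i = Random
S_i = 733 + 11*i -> [733, 744, 755, 766, 777]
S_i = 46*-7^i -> [46, -322, 2254, -15778, 110446]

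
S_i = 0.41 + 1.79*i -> [0.41, 2.2, 3.99, 5.78, 7.57]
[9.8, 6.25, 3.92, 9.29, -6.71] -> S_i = Random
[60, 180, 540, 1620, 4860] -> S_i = 60*3^i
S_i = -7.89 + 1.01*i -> [-7.89, -6.88, -5.87, -4.86, -3.85]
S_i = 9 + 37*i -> [9, 46, 83, 120, 157]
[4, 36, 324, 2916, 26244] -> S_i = 4*9^i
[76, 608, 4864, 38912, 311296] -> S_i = 76*8^i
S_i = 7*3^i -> [7, 21, 63, 189, 567]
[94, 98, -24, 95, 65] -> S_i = Random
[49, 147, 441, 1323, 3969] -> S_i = 49*3^i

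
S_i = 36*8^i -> [36, 288, 2304, 18432, 147456]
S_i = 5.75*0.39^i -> [5.75, 2.24, 0.87, 0.34, 0.13]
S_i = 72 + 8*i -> [72, 80, 88, 96, 104]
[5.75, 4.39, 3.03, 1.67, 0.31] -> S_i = 5.75 + -1.36*i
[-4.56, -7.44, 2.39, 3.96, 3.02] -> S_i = Random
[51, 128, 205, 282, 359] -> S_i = 51 + 77*i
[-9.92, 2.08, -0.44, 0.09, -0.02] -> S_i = -9.92*(-0.21)^i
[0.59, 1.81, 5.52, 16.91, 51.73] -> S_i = 0.59*3.06^i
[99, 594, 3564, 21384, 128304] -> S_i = 99*6^i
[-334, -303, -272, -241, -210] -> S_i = -334 + 31*i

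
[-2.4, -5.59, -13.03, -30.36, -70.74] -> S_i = -2.40*2.33^i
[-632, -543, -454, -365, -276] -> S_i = -632 + 89*i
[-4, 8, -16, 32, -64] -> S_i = -4*-2^i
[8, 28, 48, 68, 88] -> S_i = 8 + 20*i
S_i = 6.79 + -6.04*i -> [6.79, 0.75, -5.29, -11.33, -17.37]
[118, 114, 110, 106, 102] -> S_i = 118 + -4*i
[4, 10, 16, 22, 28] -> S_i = 4 + 6*i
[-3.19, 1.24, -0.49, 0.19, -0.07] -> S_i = -3.19*(-0.39)^i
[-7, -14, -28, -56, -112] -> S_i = -7*2^i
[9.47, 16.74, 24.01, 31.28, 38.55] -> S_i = 9.47 + 7.27*i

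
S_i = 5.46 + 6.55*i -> [5.46, 12.01, 18.56, 25.11, 31.66]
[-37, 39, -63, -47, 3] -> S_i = Random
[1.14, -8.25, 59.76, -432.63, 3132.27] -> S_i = 1.14*(-7.24)^i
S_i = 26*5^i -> [26, 130, 650, 3250, 16250]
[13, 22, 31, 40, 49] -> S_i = 13 + 9*i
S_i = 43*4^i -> [43, 172, 688, 2752, 11008]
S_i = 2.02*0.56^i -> [2.02, 1.13, 0.63, 0.35, 0.2]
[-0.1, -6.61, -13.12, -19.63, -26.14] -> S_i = -0.10 + -6.51*i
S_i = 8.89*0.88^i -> [8.89, 7.82, 6.88, 6.06, 5.33]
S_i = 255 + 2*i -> [255, 257, 259, 261, 263]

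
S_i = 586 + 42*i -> [586, 628, 670, 712, 754]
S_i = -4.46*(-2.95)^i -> [-4.46, 13.16, -38.81, 114.5, -337.77]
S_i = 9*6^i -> [9, 54, 324, 1944, 11664]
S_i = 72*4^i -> [72, 288, 1152, 4608, 18432]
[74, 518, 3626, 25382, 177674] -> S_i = 74*7^i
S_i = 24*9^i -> [24, 216, 1944, 17496, 157464]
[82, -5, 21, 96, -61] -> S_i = Random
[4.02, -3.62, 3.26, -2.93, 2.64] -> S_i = 4.02*(-0.90)^i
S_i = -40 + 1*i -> [-40, -39, -38, -37, -36]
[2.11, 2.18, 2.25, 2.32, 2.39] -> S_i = 2.11 + 0.07*i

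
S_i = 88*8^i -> [88, 704, 5632, 45056, 360448]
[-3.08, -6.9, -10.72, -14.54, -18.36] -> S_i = -3.08 + -3.82*i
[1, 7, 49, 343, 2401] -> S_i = 1*7^i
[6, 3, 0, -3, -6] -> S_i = 6 + -3*i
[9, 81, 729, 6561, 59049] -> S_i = 9*9^i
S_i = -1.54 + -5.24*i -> [-1.54, -6.78, -12.02, -17.26, -22.5]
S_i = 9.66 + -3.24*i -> [9.66, 6.42, 3.18, -0.06, -3.3]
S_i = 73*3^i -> [73, 219, 657, 1971, 5913]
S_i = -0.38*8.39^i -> [-0.38, -3.19, -26.75, -224.42, -1882.92]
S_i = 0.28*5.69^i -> [0.28, 1.59, 9.07, 51.58, 293.5]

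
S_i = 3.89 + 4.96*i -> [3.89, 8.85, 13.81, 18.77, 23.73]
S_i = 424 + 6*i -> [424, 430, 436, 442, 448]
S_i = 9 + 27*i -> [9, 36, 63, 90, 117]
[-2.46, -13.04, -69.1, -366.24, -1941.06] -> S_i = -2.46*5.30^i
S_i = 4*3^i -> [4, 12, 36, 108, 324]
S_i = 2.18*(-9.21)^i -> [2.18, -20.08, 184.92, -1703.08, 15685.38]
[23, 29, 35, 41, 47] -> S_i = 23 + 6*i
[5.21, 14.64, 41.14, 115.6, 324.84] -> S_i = 5.21*2.81^i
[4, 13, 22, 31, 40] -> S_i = 4 + 9*i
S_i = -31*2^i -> [-31, -62, -124, -248, -496]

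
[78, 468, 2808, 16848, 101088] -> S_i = 78*6^i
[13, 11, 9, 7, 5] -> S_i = 13 + -2*i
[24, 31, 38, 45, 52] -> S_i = 24 + 7*i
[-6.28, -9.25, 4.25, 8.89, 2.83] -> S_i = Random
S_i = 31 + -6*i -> [31, 25, 19, 13, 7]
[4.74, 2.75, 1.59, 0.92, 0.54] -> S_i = 4.74*0.58^i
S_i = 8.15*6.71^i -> [8.15, 54.69, 366.95, 2462.21, 16521.43]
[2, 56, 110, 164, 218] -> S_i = 2 + 54*i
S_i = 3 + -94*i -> [3, -91, -185, -279, -373]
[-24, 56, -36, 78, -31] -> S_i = Random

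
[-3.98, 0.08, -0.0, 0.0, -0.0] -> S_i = -3.98*(-0.02)^i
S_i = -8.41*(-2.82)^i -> [-8.41, 23.72, -66.88, 188.6, -531.85]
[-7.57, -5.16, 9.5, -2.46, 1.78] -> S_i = Random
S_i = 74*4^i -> [74, 296, 1184, 4736, 18944]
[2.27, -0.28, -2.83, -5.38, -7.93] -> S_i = 2.27 + -2.55*i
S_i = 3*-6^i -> [3, -18, 108, -648, 3888]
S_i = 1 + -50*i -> [1, -49, -99, -149, -199]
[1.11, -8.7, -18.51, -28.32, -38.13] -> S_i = 1.11 + -9.81*i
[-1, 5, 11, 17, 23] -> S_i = -1 + 6*i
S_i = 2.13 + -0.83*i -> [2.13, 1.3, 0.47, -0.36, -1.19]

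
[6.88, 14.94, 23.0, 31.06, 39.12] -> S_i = 6.88 + 8.06*i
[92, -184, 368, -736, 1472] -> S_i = 92*-2^i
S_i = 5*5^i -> [5, 25, 125, 625, 3125]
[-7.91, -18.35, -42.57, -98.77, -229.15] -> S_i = -7.91*2.32^i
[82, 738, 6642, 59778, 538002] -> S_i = 82*9^i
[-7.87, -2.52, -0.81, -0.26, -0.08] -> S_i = -7.87*0.32^i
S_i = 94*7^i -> [94, 658, 4606, 32242, 225694]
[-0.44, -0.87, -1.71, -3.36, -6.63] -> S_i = -0.44*1.97^i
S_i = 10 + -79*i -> [10, -69, -148, -227, -306]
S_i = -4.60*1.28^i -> [-4.6, -5.89, -7.54, -9.65, -12.35]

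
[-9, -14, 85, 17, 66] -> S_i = Random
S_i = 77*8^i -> [77, 616, 4928, 39424, 315392]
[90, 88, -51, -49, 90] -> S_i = Random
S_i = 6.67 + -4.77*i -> [6.67, 1.9, -2.87, -7.64, -12.41]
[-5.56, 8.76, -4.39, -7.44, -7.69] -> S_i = Random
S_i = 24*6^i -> [24, 144, 864, 5184, 31104]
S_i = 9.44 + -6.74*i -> [9.44, 2.7, -4.04, -10.78, -17.52]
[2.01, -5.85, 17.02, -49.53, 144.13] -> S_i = 2.01*(-2.91)^i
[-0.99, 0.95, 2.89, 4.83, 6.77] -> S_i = -0.99 + 1.94*i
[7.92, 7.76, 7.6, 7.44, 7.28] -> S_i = 7.92 + -0.16*i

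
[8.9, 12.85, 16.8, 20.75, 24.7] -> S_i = 8.90 + 3.95*i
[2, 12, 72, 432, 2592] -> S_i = 2*6^i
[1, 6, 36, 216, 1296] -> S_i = 1*6^i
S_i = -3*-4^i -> [-3, 12, -48, 192, -768]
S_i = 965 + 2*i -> [965, 967, 969, 971, 973]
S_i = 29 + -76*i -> [29, -47, -123, -199, -275]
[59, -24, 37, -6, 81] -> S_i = Random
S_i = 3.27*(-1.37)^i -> [3.27, -4.48, 6.14, -8.41, 11.52]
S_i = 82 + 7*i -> [82, 89, 96, 103, 110]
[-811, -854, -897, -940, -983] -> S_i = -811 + -43*i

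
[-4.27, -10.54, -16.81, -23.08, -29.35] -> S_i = -4.27 + -6.27*i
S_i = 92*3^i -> [92, 276, 828, 2484, 7452]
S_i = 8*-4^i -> [8, -32, 128, -512, 2048]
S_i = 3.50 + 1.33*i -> [3.5, 4.83, 6.16, 7.49, 8.82]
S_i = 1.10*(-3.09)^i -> [1.1, -3.4, 10.5, -32.45, 100.28]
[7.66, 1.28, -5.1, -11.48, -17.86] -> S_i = 7.66 + -6.38*i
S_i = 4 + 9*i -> [4, 13, 22, 31, 40]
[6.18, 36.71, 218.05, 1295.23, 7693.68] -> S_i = 6.18*5.94^i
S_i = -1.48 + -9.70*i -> [-1.48, -11.18, -20.88, -30.58, -40.28]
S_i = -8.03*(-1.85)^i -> [-8.03, 14.86, -27.48, 50.84, -94.06]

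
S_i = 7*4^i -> [7, 28, 112, 448, 1792]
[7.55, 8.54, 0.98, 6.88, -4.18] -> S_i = Random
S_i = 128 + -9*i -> [128, 119, 110, 101, 92]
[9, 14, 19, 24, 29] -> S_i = 9 + 5*i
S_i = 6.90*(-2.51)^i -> [6.9, -17.32, 43.47, -109.11, 273.87]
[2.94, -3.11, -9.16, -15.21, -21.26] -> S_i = 2.94 + -6.05*i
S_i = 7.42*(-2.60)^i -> [7.42, -19.29, 50.16, -130.41, 339.08]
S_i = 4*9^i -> [4, 36, 324, 2916, 26244]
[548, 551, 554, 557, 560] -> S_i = 548 + 3*i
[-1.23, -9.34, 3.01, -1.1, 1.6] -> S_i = Random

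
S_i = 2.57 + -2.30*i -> [2.57, 0.27, -2.03, -4.33, -6.63]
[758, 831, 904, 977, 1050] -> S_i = 758 + 73*i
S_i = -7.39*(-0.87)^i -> [-7.39, 6.43, -5.59, 4.87, -4.23]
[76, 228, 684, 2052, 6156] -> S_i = 76*3^i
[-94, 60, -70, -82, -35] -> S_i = Random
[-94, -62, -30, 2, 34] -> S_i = -94 + 32*i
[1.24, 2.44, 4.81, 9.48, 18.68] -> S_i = 1.24*1.97^i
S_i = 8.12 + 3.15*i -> [8.12, 11.27, 14.42, 17.57, 20.72]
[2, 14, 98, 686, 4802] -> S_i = 2*7^i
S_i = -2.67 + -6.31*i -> [-2.67, -8.98, -15.29, -21.6, -27.91]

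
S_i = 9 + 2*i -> [9, 11, 13, 15, 17]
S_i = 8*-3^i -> [8, -24, 72, -216, 648]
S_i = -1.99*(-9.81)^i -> [-1.99, 19.52, -191.51, 1878.71, -18430.16]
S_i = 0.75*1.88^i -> [0.75, 1.41, 2.65, 4.98, 9.37]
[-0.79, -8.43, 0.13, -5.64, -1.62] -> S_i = Random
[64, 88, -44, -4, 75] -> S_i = Random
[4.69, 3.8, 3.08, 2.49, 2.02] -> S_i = 4.69*0.81^i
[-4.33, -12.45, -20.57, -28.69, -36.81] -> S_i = -4.33 + -8.12*i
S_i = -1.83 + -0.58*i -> [-1.83, -2.41, -2.99, -3.57, -4.15]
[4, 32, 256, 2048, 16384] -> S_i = 4*8^i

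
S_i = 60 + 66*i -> [60, 126, 192, 258, 324]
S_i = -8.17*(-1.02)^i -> [-8.17, 8.33, -8.5, 8.67, -8.84]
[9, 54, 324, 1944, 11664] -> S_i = 9*6^i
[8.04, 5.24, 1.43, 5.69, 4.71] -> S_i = Random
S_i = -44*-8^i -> [-44, 352, -2816, 22528, -180224]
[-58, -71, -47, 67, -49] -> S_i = Random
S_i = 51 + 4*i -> [51, 55, 59, 63, 67]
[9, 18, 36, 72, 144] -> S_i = 9*2^i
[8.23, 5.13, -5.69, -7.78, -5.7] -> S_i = Random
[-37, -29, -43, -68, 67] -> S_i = Random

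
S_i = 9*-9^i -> [9, -81, 729, -6561, 59049]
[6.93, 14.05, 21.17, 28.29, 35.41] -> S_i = 6.93 + 7.12*i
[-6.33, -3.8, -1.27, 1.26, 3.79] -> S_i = -6.33 + 2.53*i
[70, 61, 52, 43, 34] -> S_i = 70 + -9*i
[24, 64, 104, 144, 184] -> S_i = 24 + 40*i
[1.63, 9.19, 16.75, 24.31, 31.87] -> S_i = 1.63 + 7.56*i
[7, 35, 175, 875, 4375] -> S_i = 7*5^i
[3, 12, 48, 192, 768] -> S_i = 3*4^i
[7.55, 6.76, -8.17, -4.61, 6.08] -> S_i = Random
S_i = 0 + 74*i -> [0, 74, 148, 222, 296]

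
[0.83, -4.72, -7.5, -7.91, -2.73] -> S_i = Random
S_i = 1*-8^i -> [1, -8, 64, -512, 4096]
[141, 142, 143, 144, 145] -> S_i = 141 + 1*i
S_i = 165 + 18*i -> [165, 183, 201, 219, 237]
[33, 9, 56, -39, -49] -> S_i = Random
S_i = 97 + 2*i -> [97, 99, 101, 103, 105]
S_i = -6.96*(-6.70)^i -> [-6.96, 46.63, -312.43, 2093.31, -14025.18]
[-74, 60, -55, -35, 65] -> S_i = Random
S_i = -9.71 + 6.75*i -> [-9.71, -2.96, 3.79, 10.54, 17.29]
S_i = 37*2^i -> [37, 74, 148, 296, 592]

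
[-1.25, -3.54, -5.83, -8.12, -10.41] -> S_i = -1.25 + -2.29*i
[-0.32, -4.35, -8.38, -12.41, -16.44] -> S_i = -0.32 + -4.03*i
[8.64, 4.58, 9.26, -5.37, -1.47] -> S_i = Random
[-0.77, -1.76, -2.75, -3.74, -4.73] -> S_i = -0.77 + -0.99*i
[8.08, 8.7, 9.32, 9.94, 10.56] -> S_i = 8.08 + 0.62*i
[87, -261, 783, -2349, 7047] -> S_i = 87*-3^i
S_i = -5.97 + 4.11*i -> [-5.97, -1.86, 2.25, 6.36, 10.47]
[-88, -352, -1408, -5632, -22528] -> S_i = -88*4^i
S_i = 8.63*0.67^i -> [8.63, 5.78, 3.87, 2.6, 1.74]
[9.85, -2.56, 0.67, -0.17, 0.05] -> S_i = 9.85*(-0.26)^i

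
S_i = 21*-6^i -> [21, -126, 756, -4536, 27216]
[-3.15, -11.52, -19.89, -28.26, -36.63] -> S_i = -3.15 + -8.37*i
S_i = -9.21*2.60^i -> [-9.21, -23.95, -62.26, -161.87, -420.87]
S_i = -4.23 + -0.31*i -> [-4.23, -4.54, -4.85, -5.16, -5.47]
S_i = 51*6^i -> [51, 306, 1836, 11016, 66096]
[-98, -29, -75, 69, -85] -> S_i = Random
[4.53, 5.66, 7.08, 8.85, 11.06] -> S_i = 4.53*1.25^i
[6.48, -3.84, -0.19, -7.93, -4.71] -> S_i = Random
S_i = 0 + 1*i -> [0, 1, 2, 3, 4]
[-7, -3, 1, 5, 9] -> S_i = -7 + 4*i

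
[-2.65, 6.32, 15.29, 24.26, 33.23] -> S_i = -2.65 + 8.97*i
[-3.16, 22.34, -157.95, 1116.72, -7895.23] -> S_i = -3.16*(-7.07)^i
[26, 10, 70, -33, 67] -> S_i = Random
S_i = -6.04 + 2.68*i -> [-6.04, -3.36, -0.68, 2.0, 4.68]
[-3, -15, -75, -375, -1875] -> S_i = -3*5^i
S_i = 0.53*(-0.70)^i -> [0.53, -0.37, 0.26, -0.18, 0.13]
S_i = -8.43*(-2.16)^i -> [-8.43, 18.21, -39.33, 84.95, -183.5]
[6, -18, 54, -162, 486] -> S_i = 6*-3^i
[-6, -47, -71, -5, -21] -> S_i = Random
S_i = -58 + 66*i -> [-58, 8, 74, 140, 206]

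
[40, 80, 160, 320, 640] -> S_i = 40*2^i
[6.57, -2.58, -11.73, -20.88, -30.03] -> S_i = 6.57 + -9.15*i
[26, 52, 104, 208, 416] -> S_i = 26*2^i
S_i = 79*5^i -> [79, 395, 1975, 9875, 49375]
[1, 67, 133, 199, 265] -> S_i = 1 + 66*i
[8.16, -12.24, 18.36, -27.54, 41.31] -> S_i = 8.16*(-1.50)^i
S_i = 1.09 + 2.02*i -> [1.09, 3.11, 5.13, 7.15, 9.17]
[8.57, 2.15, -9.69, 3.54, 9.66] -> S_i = Random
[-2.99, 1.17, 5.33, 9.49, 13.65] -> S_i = -2.99 + 4.16*i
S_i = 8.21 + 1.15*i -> [8.21, 9.36, 10.51, 11.66, 12.81]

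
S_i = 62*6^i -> [62, 372, 2232, 13392, 80352]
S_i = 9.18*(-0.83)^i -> [9.18, -7.62, 6.32, -5.25, 4.36]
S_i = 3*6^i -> [3, 18, 108, 648, 3888]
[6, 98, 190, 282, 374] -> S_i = 6 + 92*i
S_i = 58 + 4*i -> [58, 62, 66, 70, 74]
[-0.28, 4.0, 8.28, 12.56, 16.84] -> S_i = -0.28 + 4.28*i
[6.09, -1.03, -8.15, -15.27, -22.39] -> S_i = 6.09 + -7.12*i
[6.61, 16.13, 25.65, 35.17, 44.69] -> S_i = 6.61 + 9.52*i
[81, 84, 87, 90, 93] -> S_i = 81 + 3*i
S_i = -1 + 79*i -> [-1, 78, 157, 236, 315]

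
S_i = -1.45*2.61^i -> [-1.45, -3.78, -9.88, -25.78, -67.29]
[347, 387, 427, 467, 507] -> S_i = 347 + 40*i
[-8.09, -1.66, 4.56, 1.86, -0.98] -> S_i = Random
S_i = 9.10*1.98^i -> [9.1, 18.02, 35.68, 70.64, 139.86]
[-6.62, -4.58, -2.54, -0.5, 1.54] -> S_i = -6.62 + 2.04*i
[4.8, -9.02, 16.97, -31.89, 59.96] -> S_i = 4.80*(-1.88)^i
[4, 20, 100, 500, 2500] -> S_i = 4*5^i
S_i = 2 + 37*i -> [2, 39, 76, 113, 150]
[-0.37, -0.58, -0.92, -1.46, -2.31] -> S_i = -0.37*1.58^i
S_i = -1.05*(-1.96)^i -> [-1.05, 2.06, -4.03, 7.91, -15.5]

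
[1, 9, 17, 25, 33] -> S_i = 1 + 8*i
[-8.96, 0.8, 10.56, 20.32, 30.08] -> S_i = -8.96 + 9.76*i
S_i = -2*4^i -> [-2, -8, -32, -128, -512]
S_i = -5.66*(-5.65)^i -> [-5.66, 31.98, -180.68, 1020.85, -5767.8]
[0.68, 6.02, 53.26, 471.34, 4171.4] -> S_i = 0.68*8.85^i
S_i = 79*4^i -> [79, 316, 1264, 5056, 20224]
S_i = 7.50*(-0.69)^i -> [7.5, -5.18, 3.57, -2.46, 1.7]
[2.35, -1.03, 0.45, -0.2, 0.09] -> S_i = 2.35*(-0.44)^i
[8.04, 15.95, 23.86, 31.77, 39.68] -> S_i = 8.04 + 7.91*i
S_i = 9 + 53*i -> [9, 62, 115, 168, 221]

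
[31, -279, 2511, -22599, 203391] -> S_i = 31*-9^i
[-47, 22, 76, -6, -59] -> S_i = Random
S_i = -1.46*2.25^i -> [-1.46, -3.28, -7.39, -16.63, -37.42]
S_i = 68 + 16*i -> [68, 84, 100, 116, 132]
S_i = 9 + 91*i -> [9, 100, 191, 282, 373]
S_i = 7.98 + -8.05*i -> [7.98, -0.07, -8.12, -16.17, -24.22]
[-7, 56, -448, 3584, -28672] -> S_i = -7*-8^i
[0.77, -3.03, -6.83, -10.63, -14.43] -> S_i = 0.77 + -3.80*i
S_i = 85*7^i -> [85, 595, 4165, 29155, 204085]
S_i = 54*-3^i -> [54, -162, 486, -1458, 4374]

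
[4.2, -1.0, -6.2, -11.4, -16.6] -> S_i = 4.20 + -5.20*i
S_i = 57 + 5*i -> [57, 62, 67, 72, 77]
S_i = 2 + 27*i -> [2, 29, 56, 83, 110]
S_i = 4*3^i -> [4, 12, 36, 108, 324]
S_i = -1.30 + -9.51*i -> [-1.3, -10.81, -20.32, -29.83, -39.34]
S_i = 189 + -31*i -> [189, 158, 127, 96, 65]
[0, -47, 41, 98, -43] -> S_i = Random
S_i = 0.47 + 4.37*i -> [0.47, 4.84, 9.21, 13.58, 17.95]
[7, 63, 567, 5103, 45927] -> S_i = 7*9^i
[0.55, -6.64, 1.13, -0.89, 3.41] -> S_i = Random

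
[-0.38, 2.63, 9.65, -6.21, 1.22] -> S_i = Random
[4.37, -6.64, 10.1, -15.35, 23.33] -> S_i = 4.37*(-1.52)^i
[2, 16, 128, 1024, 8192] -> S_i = 2*8^i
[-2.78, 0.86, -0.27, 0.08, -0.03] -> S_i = -2.78*(-0.31)^i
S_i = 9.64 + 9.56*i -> [9.64, 19.2, 28.76, 38.32, 47.88]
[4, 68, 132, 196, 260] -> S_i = 4 + 64*i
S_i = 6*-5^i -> [6, -30, 150, -750, 3750]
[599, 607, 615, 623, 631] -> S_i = 599 + 8*i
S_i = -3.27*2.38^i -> [-3.27, -7.78, -18.52, -44.08, -104.92]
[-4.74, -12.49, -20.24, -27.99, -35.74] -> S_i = -4.74 + -7.75*i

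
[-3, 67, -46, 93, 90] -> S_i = Random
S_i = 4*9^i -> [4, 36, 324, 2916, 26244]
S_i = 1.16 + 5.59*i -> [1.16, 6.75, 12.34, 17.93, 23.52]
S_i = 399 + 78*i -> [399, 477, 555, 633, 711]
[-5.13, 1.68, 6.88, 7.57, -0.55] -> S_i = Random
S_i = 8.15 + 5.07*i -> [8.15, 13.22, 18.29, 23.36, 28.43]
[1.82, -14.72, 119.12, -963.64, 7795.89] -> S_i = 1.82*(-8.09)^i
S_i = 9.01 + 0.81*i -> [9.01, 9.82, 10.63, 11.44, 12.25]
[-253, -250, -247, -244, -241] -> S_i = -253 + 3*i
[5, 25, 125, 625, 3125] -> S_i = 5*5^i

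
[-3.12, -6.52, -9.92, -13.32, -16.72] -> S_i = -3.12 + -3.40*i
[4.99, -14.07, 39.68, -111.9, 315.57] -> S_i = 4.99*(-2.82)^i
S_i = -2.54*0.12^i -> [-2.54, -0.3, -0.04, -0.0, -0.0]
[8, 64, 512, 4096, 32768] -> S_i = 8*8^i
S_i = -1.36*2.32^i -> [-1.36, -3.16, -7.32, -16.98, -39.4]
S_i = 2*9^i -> [2, 18, 162, 1458, 13122]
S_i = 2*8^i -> [2, 16, 128, 1024, 8192]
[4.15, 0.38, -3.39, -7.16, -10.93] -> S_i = 4.15 + -3.77*i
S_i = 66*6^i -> [66, 396, 2376, 14256, 85536]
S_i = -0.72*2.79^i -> [-0.72, -2.01, -5.6, -15.64, -43.63]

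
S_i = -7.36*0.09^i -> [-7.36, -0.66, -0.06, -0.01, -0.0]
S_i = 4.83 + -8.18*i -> [4.83, -3.35, -11.53, -19.71, -27.89]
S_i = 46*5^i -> [46, 230, 1150, 5750, 28750]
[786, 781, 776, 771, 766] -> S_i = 786 + -5*i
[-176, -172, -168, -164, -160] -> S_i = -176 + 4*i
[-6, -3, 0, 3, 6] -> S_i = -6 + 3*i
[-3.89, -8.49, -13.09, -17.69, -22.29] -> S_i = -3.89 + -4.60*i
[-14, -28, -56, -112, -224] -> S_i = -14*2^i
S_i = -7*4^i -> [-7, -28, -112, -448, -1792]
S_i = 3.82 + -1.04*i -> [3.82, 2.78, 1.74, 0.7, -0.34]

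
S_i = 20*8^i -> [20, 160, 1280, 10240, 81920]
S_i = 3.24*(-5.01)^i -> [3.24, -16.23, 81.32, -407.43, 2041.25]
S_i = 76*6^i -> [76, 456, 2736, 16416, 98496]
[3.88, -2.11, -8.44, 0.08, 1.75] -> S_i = Random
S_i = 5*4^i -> [5, 20, 80, 320, 1280]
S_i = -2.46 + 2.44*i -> [-2.46, -0.02, 2.42, 4.86, 7.3]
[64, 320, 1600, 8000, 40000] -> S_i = 64*5^i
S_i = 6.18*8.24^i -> [6.18, 50.92, 419.61, 3457.56, 28490.32]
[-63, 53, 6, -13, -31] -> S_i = Random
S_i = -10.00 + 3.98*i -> [-10.0, -6.02, -2.04, 1.94, 5.92]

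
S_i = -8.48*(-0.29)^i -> [-8.48, 2.46, -0.71, 0.21, -0.06]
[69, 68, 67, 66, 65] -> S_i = 69 + -1*i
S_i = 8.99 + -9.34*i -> [8.99, -0.35, -9.69, -19.03, -28.37]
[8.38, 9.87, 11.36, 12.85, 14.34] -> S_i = 8.38 + 1.49*i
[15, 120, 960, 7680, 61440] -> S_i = 15*8^i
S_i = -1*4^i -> [-1, -4, -16, -64, -256]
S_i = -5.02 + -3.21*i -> [-5.02, -8.23, -11.44, -14.65, -17.86]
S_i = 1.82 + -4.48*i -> [1.82, -2.66, -7.14, -11.62, -16.1]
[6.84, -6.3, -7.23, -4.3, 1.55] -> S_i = Random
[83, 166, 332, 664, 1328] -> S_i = 83*2^i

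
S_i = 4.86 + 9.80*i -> [4.86, 14.66, 24.46, 34.26, 44.06]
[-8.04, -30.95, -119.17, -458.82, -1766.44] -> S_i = -8.04*3.85^i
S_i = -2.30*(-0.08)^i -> [-2.3, 0.18, -0.01, 0.0, -0.0]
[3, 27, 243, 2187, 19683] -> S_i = 3*9^i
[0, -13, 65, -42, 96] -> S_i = Random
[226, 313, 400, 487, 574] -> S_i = 226 + 87*i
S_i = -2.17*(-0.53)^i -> [-2.17, 1.15, -0.61, 0.32, -0.17]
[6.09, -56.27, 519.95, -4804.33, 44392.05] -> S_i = 6.09*(-9.24)^i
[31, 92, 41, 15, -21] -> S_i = Random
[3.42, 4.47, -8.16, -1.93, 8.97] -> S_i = Random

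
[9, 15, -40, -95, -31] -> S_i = Random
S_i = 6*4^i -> [6, 24, 96, 384, 1536]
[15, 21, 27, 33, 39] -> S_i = 15 + 6*i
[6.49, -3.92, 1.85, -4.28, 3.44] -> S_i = Random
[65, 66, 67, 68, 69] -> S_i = 65 + 1*i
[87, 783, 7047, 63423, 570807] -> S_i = 87*9^i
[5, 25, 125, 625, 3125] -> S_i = 5*5^i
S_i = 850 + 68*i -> [850, 918, 986, 1054, 1122]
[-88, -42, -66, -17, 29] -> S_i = Random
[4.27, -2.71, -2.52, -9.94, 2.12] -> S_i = Random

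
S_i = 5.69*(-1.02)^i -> [5.69, -5.8, 5.92, -6.04, 6.16]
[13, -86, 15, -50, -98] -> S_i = Random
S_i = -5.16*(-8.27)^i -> [-5.16, 42.67, -352.91, 2918.54, -24136.36]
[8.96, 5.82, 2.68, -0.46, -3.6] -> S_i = 8.96 + -3.14*i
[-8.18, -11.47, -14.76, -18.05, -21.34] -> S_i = -8.18 + -3.29*i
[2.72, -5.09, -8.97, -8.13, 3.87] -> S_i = Random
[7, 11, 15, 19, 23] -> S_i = 7 + 4*i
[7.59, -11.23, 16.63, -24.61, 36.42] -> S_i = 7.59*(-1.48)^i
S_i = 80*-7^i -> [80, -560, 3920, -27440, 192080]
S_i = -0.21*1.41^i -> [-0.21, -0.3, -0.42, -0.59, -0.83]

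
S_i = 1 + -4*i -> [1, -3, -7, -11, -15]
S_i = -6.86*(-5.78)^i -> [-6.86, 39.65, -229.18, 1324.67, -7656.59]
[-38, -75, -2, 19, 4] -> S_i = Random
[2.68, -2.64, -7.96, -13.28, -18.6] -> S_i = 2.68 + -5.32*i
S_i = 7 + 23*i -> [7, 30, 53, 76, 99]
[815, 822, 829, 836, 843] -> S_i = 815 + 7*i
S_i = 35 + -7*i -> [35, 28, 21, 14, 7]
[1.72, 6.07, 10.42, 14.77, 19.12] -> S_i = 1.72 + 4.35*i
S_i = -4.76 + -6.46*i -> [-4.76, -11.22, -17.68, -24.14, -30.6]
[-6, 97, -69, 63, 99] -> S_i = Random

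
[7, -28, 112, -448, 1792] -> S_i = 7*-4^i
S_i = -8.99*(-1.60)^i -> [-8.99, 14.38, -23.01, 36.82, -58.92]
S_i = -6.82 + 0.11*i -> [-6.82, -6.71, -6.6, -6.49, -6.38]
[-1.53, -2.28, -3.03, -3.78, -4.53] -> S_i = -1.53 + -0.75*i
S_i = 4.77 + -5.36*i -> [4.77, -0.59, -5.95, -11.31, -16.67]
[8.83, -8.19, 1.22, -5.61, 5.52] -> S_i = Random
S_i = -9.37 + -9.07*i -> [-9.37, -18.44, -27.51, -36.58, -45.65]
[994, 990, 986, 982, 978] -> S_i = 994 + -4*i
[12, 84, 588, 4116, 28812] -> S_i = 12*7^i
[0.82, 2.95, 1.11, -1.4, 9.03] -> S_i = Random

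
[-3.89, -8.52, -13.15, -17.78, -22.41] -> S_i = -3.89 + -4.63*i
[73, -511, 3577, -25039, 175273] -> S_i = 73*-7^i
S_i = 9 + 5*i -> [9, 14, 19, 24, 29]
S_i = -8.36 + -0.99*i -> [-8.36, -9.35, -10.34, -11.33, -12.32]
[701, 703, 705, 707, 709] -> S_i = 701 + 2*i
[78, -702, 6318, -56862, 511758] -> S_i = 78*-9^i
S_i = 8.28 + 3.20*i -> [8.28, 11.48, 14.68, 17.88, 21.08]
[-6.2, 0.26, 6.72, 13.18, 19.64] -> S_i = -6.20 + 6.46*i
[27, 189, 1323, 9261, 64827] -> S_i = 27*7^i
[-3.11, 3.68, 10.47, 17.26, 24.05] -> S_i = -3.11 + 6.79*i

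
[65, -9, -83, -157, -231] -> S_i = 65 + -74*i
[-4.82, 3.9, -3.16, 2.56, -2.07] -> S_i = -4.82*(-0.81)^i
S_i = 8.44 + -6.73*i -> [8.44, 1.71, -5.02, -11.75, -18.48]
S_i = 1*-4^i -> [1, -4, 16, -64, 256]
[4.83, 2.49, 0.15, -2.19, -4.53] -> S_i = 4.83 + -2.34*i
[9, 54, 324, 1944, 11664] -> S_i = 9*6^i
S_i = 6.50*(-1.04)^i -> [6.5, -6.76, 7.03, -7.31, 7.6]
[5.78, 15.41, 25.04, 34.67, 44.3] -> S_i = 5.78 + 9.63*i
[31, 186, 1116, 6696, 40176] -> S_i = 31*6^i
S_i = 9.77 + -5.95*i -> [9.77, 3.82, -2.13, -8.08, -14.03]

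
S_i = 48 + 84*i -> [48, 132, 216, 300, 384]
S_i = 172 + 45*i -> [172, 217, 262, 307, 352]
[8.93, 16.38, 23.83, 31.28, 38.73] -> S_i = 8.93 + 7.45*i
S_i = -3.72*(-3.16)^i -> [-3.72, 11.76, -37.15, 117.38, -370.93]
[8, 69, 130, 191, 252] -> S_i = 8 + 61*i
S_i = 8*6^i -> [8, 48, 288, 1728, 10368]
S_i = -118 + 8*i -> [-118, -110, -102, -94, -86]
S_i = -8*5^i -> [-8, -40, -200, -1000, -5000]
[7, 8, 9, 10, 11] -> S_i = 7 + 1*i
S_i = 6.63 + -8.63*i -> [6.63, -2.0, -10.63, -19.26, -27.89]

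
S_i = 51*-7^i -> [51, -357, 2499, -17493, 122451]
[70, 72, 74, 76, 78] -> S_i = 70 + 2*i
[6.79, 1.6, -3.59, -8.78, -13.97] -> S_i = 6.79 + -5.19*i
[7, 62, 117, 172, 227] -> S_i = 7 + 55*i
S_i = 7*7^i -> [7, 49, 343, 2401, 16807]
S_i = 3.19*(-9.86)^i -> [3.19, -31.45, 310.13, -3057.89, 30150.77]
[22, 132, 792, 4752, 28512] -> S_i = 22*6^i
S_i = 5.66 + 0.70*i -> [5.66, 6.36, 7.06, 7.76, 8.46]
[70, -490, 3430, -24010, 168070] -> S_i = 70*-7^i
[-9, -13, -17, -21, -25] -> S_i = -9 + -4*i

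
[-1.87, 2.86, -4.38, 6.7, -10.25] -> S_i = -1.87*(-1.53)^i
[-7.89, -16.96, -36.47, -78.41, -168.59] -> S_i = -7.89*2.15^i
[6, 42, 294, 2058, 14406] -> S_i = 6*7^i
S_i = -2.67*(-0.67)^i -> [-2.67, 1.79, -1.2, 0.8, -0.54]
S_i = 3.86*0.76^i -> [3.86, 2.93, 2.23, 1.69, 1.29]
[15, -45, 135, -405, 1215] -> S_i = 15*-3^i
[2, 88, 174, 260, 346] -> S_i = 2 + 86*i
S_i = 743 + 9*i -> [743, 752, 761, 770, 779]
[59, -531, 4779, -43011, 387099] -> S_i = 59*-9^i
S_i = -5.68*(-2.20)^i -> [-5.68, 12.5, -27.49, 60.48, -133.06]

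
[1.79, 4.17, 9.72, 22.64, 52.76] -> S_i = 1.79*2.33^i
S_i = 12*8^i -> [12, 96, 768, 6144, 49152]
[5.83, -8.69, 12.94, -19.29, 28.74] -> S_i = 5.83*(-1.49)^i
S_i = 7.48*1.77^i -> [7.48, 13.24, 23.43, 41.48, 73.42]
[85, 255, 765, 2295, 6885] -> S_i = 85*3^i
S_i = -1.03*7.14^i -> [-1.03, -7.35, -52.51, -374.91, -2676.89]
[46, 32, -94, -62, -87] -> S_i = Random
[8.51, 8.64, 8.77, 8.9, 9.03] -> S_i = 8.51 + 0.13*i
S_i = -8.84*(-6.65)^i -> [-8.84, 58.79, -390.93, 2599.66, -17287.76]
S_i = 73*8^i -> [73, 584, 4672, 37376, 299008]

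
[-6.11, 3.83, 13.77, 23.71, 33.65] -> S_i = -6.11 + 9.94*i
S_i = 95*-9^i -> [95, -855, 7695, -69255, 623295]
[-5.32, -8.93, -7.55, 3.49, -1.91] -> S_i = Random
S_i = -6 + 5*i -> [-6, -1, 4, 9, 14]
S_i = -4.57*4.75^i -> [-4.57, -21.71, -103.11, -489.78, -2326.43]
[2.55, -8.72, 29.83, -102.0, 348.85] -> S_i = 2.55*(-3.42)^i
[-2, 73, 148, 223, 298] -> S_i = -2 + 75*i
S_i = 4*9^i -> [4, 36, 324, 2916, 26244]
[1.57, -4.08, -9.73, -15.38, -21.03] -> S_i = 1.57 + -5.65*i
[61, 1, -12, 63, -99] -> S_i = Random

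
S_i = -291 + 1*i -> [-291, -290, -289, -288, -287]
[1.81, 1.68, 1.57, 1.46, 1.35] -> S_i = 1.81*0.93^i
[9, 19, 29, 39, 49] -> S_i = 9 + 10*i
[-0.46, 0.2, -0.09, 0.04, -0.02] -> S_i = -0.46*(-0.44)^i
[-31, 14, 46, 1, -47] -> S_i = Random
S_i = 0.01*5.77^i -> [0.01, 0.06, 0.33, 1.92, 11.08]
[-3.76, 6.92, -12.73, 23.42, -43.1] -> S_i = -3.76*(-1.84)^i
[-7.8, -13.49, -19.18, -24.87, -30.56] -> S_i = -7.80 + -5.69*i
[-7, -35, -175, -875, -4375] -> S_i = -7*5^i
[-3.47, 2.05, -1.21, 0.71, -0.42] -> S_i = -3.47*(-0.59)^i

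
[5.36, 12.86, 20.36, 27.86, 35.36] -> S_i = 5.36 + 7.50*i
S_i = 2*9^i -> [2, 18, 162, 1458, 13122]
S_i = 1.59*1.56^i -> [1.59, 2.48, 3.87, 6.04, 9.42]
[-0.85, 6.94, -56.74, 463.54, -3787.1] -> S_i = -0.85*(-8.17)^i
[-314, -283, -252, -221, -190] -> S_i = -314 + 31*i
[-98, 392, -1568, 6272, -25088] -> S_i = -98*-4^i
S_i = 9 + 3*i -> [9, 12, 15, 18, 21]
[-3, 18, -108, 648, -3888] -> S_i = -3*-6^i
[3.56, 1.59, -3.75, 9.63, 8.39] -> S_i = Random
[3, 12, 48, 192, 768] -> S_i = 3*4^i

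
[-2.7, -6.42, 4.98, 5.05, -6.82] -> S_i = Random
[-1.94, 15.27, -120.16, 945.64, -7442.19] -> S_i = -1.94*(-7.87)^i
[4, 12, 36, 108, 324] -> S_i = 4*3^i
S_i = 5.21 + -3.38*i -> [5.21, 1.83, -1.55, -4.93, -8.31]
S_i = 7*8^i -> [7, 56, 448, 3584, 28672]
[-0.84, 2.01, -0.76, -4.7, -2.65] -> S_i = Random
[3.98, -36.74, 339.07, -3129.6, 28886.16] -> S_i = 3.98*(-9.23)^i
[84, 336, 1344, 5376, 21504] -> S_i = 84*4^i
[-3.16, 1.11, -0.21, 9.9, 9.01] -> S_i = Random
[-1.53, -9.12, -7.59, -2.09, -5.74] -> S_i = Random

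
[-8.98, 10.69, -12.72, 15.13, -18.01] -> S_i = -8.98*(-1.19)^i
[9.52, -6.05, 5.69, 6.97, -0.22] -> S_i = Random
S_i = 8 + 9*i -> [8, 17, 26, 35, 44]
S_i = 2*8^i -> [2, 16, 128, 1024, 8192]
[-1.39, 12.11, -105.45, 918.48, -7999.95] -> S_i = -1.39*(-8.71)^i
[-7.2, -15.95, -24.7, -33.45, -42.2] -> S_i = -7.20 + -8.75*i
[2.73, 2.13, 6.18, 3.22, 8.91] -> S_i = Random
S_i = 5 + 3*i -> [5, 8, 11, 14, 17]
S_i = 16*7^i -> [16, 112, 784, 5488, 38416]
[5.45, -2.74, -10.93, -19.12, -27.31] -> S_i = 5.45 + -8.19*i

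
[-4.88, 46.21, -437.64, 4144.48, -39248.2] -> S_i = -4.88*(-9.47)^i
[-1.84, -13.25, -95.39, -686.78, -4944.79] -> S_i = -1.84*7.20^i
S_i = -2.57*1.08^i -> [-2.57, -2.78, -3.0, -3.24, -3.5]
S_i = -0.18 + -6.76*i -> [-0.18, -6.94, -13.7, -20.46, -27.22]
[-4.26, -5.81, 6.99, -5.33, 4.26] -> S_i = Random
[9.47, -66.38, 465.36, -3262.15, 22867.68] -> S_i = 9.47*(-7.01)^i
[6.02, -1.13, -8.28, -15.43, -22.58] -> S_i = 6.02 + -7.15*i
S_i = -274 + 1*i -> [-274, -273, -272, -271, -270]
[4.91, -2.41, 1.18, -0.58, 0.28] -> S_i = 4.91*(-0.49)^i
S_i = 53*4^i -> [53, 212, 848, 3392, 13568]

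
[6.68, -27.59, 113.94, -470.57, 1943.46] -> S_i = 6.68*(-4.13)^i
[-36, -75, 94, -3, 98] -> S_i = Random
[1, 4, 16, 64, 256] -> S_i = 1*4^i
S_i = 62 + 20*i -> [62, 82, 102, 122, 142]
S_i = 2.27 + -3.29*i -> [2.27, -1.02, -4.31, -7.6, -10.89]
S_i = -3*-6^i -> [-3, 18, -108, 648, -3888]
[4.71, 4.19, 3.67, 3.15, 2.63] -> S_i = 4.71 + -0.52*i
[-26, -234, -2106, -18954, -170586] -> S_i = -26*9^i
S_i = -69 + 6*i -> [-69, -63, -57, -51, -45]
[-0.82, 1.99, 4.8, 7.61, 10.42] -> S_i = -0.82 + 2.81*i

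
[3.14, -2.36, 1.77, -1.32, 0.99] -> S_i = 3.14*(-0.75)^i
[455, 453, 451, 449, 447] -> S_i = 455 + -2*i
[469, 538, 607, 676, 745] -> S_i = 469 + 69*i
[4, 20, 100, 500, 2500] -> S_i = 4*5^i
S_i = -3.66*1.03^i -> [-3.66, -3.77, -3.88, -4.0, -4.12]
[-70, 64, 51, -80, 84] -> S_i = Random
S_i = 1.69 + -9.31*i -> [1.69, -7.62, -16.93, -26.24, -35.55]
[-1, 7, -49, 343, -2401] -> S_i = -1*-7^i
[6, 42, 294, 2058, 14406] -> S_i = 6*7^i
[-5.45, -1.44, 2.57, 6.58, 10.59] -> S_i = -5.45 + 4.01*i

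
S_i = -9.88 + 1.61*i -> [-9.88, -8.27, -6.66, -5.05, -3.44]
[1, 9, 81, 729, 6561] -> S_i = 1*9^i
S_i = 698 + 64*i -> [698, 762, 826, 890, 954]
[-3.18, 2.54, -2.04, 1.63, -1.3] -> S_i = -3.18*(-0.80)^i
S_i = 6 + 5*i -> [6, 11, 16, 21, 26]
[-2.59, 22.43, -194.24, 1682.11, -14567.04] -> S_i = -2.59*(-8.66)^i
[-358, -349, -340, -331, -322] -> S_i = -358 + 9*i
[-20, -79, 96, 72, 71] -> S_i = Random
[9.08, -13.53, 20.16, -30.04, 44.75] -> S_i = 9.08*(-1.49)^i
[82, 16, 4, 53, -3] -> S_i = Random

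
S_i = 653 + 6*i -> [653, 659, 665, 671, 677]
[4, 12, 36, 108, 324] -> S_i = 4*3^i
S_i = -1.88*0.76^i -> [-1.88, -1.43, -1.09, -0.83, -0.63]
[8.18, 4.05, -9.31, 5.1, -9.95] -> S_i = Random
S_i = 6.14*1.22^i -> [6.14, 7.49, 9.14, 11.15, 13.6]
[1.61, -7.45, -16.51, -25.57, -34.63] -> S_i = 1.61 + -9.06*i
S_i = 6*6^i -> [6, 36, 216, 1296, 7776]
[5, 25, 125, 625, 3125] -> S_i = 5*5^i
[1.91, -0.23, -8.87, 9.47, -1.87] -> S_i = Random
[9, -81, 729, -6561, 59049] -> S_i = 9*-9^i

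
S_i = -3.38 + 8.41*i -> [-3.38, 5.03, 13.44, 21.85, 30.26]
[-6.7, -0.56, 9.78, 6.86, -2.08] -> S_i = Random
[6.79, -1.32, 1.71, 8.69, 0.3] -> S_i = Random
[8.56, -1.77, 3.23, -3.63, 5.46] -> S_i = Random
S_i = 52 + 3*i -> [52, 55, 58, 61, 64]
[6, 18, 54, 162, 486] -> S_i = 6*3^i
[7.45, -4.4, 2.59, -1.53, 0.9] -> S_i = 7.45*(-0.59)^i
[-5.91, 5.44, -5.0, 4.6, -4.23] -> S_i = -5.91*(-0.92)^i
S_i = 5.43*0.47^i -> [5.43, 2.55, 1.2, 0.56, 0.26]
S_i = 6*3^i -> [6, 18, 54, 162, 486]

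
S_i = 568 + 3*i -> [568, 571, 574, 577, 580]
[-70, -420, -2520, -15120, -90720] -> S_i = -70*6^i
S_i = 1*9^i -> [1, 9, 81, 729, 6561]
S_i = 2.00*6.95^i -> [2.0, 13.9, 96.6, 671.4, 4666.26]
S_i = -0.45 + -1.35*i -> [-0.45, -1.8, -3.15, -4.5, -5.85]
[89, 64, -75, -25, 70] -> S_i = Random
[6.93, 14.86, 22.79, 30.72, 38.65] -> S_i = 6.93 + 7.93*i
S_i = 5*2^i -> [5, 10, 20, 40, 80]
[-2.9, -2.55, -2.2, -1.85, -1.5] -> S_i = -2.90 + 0.35*i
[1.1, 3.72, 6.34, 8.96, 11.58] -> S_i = 1.10 + 2.62*i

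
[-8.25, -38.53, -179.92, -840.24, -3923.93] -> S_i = -8.25*4.67^i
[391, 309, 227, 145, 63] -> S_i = 391 + -82*i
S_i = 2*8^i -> [2, 16, 128, 1024, 8192]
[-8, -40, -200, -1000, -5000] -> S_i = -8*5^i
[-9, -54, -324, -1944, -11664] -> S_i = -9*6^i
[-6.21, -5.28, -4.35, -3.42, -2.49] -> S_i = -6.21 + 0.93*i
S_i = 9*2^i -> [9, 18, 36, 72, 144]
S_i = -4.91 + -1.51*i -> [-4.91, -6.42, -7.93, -9.44, -10.95]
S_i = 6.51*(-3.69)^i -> [6.51, -24.02, 88.64, -327.08, 1206.94]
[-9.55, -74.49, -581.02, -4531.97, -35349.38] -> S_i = -9.55*7.80^i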